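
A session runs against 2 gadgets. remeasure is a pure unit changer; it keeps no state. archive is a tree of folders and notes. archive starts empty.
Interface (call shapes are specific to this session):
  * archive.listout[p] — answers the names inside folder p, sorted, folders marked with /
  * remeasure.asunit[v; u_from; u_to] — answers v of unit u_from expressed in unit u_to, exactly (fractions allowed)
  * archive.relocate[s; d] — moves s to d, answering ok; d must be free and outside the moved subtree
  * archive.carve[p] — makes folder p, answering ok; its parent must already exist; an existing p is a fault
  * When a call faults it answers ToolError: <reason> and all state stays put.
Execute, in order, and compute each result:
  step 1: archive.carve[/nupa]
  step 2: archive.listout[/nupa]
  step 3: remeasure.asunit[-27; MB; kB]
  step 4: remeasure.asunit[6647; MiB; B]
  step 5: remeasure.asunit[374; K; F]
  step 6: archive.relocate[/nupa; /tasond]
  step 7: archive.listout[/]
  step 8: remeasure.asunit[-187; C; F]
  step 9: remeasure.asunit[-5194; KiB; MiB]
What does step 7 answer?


Answer: [tasond/]

Derivation:
I try archive.carve on p: /nupa, which returns ok.
Next I call archive.listout on p: /nupa, → [].
Then remeasure.asunit on v: -27, u_from: MB, u_to: kB, yielding -27000.
Next I call remeasure.asunit on v: 6647, u_from: MiB, u_to: B, which returns 6969884672.
I invoke remeasure.asunit on v: 374, u_from: K, u_to: F, giving 21353/100.
I invoke archive.relocate on s: /nupa, d: /tasond, — result: ok.
I run archive.listout on p: /, — result: [tasond/].
Calling remeasure.asunit on v: -187, u_from: C, u_to: F, giving -1523/5.
Next I call remeasure.asunit on v: -5194, u_from: KiB, u_to: MiB, and get -2597/512.


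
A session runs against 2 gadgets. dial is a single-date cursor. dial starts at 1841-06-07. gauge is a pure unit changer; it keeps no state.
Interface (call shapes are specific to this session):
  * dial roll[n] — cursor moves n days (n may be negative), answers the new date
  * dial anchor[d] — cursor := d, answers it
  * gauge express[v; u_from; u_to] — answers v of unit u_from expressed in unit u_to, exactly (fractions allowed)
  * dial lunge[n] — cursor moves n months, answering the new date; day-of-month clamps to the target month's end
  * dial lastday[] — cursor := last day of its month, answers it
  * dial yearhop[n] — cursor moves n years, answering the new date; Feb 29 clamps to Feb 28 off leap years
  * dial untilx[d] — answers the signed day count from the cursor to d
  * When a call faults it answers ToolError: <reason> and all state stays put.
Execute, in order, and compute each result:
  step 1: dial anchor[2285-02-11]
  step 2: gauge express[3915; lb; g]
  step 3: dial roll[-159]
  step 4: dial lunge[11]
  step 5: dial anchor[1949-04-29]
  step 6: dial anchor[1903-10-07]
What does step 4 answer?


Answer: 2285-08-05

Derivation:
$ dial anchor d=2285-02-11
= 2285-02-11
$ gauge express v=3915 u_from=lb u_to=g
= 35516282571/20000
$ dial roll n=-159
= 2284-09-05
$ dial lunge n=11
= 2285-08-05
$ dial anchor d=1949-04-29
= 1949-04-29
$ dial anchor d=1903-10-07
= 1903-10-07


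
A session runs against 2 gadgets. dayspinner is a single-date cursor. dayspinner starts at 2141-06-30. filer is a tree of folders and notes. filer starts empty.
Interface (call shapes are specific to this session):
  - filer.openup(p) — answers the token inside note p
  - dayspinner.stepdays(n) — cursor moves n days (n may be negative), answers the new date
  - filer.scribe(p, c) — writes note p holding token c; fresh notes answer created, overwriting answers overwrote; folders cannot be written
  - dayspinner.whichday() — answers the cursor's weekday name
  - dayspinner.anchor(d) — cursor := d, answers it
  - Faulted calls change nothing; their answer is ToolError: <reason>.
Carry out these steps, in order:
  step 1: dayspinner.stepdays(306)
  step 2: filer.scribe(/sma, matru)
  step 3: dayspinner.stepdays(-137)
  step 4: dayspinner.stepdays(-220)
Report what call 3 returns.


Answer: 2141-12-16

Derivation:
>>> dayspinner.stepdays 306
= 2142-05-02
>>> filer.scribe /sma matru
= created
>>> dayspinner.stepdays -137
= 2141-12-16
>>> dayspinner.stepdays -220
= 2141-05-10


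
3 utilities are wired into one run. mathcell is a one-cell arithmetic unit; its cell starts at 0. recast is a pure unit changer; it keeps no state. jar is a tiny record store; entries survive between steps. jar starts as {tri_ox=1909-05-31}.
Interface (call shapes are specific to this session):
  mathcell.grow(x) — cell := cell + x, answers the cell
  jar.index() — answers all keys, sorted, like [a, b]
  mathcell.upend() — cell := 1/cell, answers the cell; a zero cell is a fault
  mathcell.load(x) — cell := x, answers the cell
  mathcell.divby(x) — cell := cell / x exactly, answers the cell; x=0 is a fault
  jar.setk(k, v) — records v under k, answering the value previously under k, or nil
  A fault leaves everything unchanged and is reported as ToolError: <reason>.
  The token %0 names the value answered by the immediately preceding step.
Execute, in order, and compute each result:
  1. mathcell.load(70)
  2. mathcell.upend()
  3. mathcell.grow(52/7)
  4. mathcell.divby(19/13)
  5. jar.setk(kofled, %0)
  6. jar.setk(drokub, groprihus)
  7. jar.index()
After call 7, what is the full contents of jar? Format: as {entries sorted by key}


CALL mathcell.load[70]
RET  70
CALL mathcell.upend[]
RET  1/70
CALL mathcell.grow[52/7]
RET  521/70
CALL mathcell.divby[19/13]
RET  6773/1330
CALL jar.setk[kofled; %0]
RET  nil
CALL jar.setk[drokub; groprihus]
RET  nil
CALL jar.index[]
RET  [drokub, kofled, tri_ox]

Answer: {drokub=groprihus, kofled=6773/1330, tri_ox=1909-05-31}


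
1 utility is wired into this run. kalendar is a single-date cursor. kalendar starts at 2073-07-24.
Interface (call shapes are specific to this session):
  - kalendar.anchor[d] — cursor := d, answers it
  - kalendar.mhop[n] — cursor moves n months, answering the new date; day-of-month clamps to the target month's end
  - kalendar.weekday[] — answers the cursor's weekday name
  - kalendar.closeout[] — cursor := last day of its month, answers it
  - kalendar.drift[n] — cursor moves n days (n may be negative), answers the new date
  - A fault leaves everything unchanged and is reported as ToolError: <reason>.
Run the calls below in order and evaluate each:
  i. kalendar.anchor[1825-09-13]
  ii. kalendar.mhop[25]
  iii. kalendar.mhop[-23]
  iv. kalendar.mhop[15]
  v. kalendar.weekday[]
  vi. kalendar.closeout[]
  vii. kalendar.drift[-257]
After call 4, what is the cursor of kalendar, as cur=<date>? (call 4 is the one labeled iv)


Answer: cur=1827-02-13

Derivation:
~$ kalendar.anchor 1825-09-13
  1825-09-13
~$ kalendar.mhop 25
  1827-10-13
~$ kalendar.mhop -23
  1825-11-13
~$ kalendar.mhop 15
  1827-02-13
~$ kalendar.weekday
  Tuesday
~$ kalendar.closeout
  1827-02-28
~$ kalendar.drift -257
  1826-06-16


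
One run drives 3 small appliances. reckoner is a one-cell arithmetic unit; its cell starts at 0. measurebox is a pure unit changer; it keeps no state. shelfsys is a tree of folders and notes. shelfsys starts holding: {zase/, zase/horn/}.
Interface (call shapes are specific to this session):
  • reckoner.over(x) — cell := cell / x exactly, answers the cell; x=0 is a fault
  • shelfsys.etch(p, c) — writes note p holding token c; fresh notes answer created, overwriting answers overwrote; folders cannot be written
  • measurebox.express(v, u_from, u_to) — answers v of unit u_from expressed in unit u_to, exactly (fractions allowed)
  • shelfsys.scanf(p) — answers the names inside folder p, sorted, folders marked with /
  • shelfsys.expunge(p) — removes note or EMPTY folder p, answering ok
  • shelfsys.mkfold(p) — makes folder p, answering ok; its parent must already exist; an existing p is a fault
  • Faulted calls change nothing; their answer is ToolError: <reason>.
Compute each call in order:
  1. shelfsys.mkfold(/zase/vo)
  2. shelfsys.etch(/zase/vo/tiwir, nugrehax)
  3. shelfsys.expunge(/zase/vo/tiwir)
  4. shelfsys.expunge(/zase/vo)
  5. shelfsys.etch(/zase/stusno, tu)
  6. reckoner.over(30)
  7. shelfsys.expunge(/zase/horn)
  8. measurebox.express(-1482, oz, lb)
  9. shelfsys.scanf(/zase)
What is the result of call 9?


I invoke shelfsys.mkfold with p: /zase/vo, giving ok.
Invoking shelfsys.etch with p: /zase/vo/tiwir, c: nugrehax, and observe created.
I invoke shelfsys.expunge with p: /zase/vo/tiwir, which returns ok.
Invoking shelfsys.expunge with p: /zase/vo, yielding ok.
Now I run shelfsys.etch with p: /zase/stusno, c: tu, giving created.
Calling reckoner.over with x: 30, — result: 0.
I call shelfsys.expunge with p: /zase/horn, → ok.
I invoke measurebox.express with v: -1482, u_from: oz, u_to: lb, and see -741/8.
Now I run shelfsys.scanf with p: /zase, and get [stusno].

Answer: [stusno]


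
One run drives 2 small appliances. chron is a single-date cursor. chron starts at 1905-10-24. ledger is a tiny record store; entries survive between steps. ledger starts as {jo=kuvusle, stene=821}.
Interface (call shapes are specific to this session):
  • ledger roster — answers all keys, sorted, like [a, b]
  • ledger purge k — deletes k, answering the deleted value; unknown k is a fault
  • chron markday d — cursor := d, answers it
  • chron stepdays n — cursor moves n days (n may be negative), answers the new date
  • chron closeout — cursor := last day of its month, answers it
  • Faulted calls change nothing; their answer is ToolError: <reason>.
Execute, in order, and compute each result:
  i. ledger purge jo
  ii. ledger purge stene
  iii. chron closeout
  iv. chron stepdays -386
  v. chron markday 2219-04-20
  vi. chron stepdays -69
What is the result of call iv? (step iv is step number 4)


Answer: 1904-10-10

Derivation:
// ledger purge(k→jo) : kuvusle
// ledger purge(k→stene) : 821
// chron closeout() : 1905-10-31
// chron stepdays(n→-386) : 1904-10-10
// chron markday(d→2219-04-20) : 2219-04-20
// chron stepdays(n→-69) : 2219-02-10


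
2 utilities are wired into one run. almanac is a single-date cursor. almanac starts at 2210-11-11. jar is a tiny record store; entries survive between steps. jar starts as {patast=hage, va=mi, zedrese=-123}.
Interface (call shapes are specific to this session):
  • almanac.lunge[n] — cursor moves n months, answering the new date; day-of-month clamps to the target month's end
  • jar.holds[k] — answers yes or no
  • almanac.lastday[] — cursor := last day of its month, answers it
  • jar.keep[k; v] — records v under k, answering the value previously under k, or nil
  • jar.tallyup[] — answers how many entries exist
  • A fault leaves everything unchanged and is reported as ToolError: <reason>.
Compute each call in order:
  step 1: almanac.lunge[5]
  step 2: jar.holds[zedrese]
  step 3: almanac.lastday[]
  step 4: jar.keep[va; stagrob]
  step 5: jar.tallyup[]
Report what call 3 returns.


I invoke almanac.lunge with n='5', and observe 2211-04-11.
Now I run jar.holds with k='zedrese', which returns yes.
I invoke almanac.lastday(): 2211-04-30.
Invoking jar.keep with k='va', v='stagrob', and observe mi.
Next I call jar.tallyup(): 3.

Answer: 2211-04-30


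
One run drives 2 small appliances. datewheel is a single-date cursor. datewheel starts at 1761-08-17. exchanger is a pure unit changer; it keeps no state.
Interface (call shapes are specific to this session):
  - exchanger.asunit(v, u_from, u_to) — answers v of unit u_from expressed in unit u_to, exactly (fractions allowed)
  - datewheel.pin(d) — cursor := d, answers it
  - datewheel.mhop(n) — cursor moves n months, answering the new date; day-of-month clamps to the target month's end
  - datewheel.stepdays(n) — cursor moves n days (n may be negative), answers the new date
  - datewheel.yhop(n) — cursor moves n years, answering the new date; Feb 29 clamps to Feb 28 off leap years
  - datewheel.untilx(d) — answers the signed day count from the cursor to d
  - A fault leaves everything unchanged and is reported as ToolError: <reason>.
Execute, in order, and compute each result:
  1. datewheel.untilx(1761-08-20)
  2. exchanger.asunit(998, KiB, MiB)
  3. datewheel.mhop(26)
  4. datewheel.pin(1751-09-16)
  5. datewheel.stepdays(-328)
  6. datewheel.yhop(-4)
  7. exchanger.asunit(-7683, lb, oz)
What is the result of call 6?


·→ datewheel.untilx(d='1761-08-20')
·← 3
·→ exchanger.asunit(v='998', u_from='KiB', u_to='MiB')
·← 499/512
·→ datewheel.mhop(n='26')
·← 1763-10-17
·→ datewheel.pin(d='1751-09-16')
·← 1751-09-16
·→ datewheel.stepdays(n='-328')
·← 1750-10-23
·→ datewheel.yhop(n='-4')
·← 1746-10-23
·→ exchanger.asunit(v='-7683', u_from='lb', u_to='oz')
·← -122928

Answer: 1746-10-23


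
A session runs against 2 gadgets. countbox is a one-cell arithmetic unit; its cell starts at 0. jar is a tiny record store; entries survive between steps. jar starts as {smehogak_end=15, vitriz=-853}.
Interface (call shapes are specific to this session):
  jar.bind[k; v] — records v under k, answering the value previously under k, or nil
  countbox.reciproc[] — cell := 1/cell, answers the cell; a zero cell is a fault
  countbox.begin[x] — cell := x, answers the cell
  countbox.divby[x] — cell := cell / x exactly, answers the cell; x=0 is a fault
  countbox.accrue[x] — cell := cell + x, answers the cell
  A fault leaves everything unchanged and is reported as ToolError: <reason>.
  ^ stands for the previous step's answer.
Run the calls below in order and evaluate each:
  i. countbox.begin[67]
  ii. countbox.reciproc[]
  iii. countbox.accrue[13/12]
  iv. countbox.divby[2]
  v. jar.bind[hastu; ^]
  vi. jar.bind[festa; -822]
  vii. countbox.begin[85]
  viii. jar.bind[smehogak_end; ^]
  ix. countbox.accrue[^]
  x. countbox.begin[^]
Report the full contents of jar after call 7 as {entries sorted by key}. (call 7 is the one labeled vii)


$ countbox.begin x: 67
= 67
$ countbox.reciproc
= 1/67
$ countbox.accrue x: 13/12
= 883/804
$ countbox.divby x: 2
= 883/1608
$ jar.bind k: hastu v: ^
= nil
$ jar.bind k: festa v: -822
= nil
$ countbox.begin x: 85
= 85
$ jar.bind k: smehogak_end v: ^
= 15
$ countbox.accrue x: ^
= 100
$ countbox.begin x: ^
= 100

Answer: {festa=-822, hastu=883/1608, smehogak_end=15, vitriz=-853}


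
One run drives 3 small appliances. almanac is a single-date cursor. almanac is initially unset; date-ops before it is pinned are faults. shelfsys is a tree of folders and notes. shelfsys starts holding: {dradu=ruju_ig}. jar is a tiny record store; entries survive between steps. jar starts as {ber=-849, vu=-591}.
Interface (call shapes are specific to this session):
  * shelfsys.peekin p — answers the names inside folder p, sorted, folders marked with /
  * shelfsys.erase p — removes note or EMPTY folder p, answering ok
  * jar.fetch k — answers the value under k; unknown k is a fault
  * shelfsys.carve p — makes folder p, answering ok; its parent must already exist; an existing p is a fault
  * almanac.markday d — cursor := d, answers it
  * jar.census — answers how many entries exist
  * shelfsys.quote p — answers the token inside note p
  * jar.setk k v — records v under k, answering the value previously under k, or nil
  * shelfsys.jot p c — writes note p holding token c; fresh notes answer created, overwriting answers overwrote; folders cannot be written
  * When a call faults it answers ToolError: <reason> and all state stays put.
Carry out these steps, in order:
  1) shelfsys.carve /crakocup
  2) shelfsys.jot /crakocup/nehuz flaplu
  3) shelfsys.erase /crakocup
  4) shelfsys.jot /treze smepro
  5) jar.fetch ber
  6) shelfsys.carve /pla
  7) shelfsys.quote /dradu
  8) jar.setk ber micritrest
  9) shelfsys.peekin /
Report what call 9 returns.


Answer: [crakocup/, dradu, pla/, treze]

Derivation:
I call carve with /crakocup, and get ok.
Calling jot with /crakocup/nehuz, flaplu, and see created.
Then erase with /crakocup, and observe ToolError: not empty.
Using jot with /treze, smepro, giving created.
Now I run fetch with ber, and see -849.
Invoking carve with /pla, yielding ok.
I use quote with /dradu, and observe ruju_ig.
I run setk with ber, micritrest, — result: -849.
Next I call peekin with /, and observe [crakocup/, dradu, pla/, treze].


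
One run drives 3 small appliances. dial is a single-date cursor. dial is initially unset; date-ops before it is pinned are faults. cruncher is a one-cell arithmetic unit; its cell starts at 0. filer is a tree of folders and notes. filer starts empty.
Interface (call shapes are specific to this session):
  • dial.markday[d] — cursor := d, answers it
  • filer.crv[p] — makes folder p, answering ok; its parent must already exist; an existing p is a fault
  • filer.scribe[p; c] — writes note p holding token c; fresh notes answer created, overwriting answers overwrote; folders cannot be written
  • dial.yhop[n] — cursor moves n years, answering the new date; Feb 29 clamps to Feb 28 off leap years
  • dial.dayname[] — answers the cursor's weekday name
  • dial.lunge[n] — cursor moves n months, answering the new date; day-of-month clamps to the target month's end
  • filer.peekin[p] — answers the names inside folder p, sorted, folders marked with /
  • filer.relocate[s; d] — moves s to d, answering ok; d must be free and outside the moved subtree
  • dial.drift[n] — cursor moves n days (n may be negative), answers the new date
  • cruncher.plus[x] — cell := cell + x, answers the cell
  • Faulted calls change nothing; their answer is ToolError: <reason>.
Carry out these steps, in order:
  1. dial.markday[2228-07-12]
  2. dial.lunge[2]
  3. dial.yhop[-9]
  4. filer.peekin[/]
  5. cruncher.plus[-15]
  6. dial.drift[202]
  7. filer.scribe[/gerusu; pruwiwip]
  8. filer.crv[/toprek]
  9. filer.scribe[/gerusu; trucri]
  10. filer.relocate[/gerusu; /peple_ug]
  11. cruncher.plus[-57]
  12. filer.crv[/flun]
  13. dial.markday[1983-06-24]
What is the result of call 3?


CALL dial.markday[d=2228-07-12]
RET  2228-07-12
CALL dial.lunge[n=2]
RET  2228-09-12
CALL dial.yhop[n=-9]
RET  2219-09-12
CALL filer.peekin[p=/]
RET  []
CALL cruncher.plus[x=-15]
RET  -15
CALL dial.drift[n=202]
RET  2220-04-01
CALL filer.scribe[p=/gerusu; c=pruwiwip]
RET  created
CALL filer.crv[p=/toprek]
RET  ok
CALL filer.scribe[p=/gerusu; c=trucri]
RET  overwrote
CALL filer.relocate[s=/gerusu; d=/peple_ug]
RET  ok
CALL cruncher.plus[x=-57]
RET  -72
CALL filer.crv[p=/flun]
RET  ok
CALL dial.markday[d=1983-06-24]
RET  1983-06-24

Answer: 2219-09-12


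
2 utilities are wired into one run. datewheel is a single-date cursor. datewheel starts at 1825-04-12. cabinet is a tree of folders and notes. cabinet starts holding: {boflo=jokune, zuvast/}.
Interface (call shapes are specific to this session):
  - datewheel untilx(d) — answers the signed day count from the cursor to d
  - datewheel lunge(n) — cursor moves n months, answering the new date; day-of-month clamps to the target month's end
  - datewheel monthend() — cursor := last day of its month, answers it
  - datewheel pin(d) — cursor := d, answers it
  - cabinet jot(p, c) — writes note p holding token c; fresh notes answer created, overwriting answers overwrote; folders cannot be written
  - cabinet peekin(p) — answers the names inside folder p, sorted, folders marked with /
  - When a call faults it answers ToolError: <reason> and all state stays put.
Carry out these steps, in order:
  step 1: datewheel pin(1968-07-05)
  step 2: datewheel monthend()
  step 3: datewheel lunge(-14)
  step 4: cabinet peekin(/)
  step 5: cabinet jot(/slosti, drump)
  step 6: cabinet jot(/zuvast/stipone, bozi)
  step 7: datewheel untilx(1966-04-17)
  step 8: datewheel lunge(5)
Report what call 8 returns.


Invoking datewheel pin passing 1968-07-05, and get 1968-07-05.
Then datewheel monthend, and see 1968-07-31.
Now I run datewheel lunge passing -14, — result: 1967-05-31.
Then cabinet peekin passing /, and get [boflo, zuvast/].
Using cabinet jot passing /slosti, drump, and see created.
Invoking cabinet jot passing /zuvast/stipone, bozi, and get created.
I use datewheel untilx passing 1966-04-17, — result: -409.
Now I run datewheel lunge passing 5, and get 1967-10-31.

Answer: 1967-10-31


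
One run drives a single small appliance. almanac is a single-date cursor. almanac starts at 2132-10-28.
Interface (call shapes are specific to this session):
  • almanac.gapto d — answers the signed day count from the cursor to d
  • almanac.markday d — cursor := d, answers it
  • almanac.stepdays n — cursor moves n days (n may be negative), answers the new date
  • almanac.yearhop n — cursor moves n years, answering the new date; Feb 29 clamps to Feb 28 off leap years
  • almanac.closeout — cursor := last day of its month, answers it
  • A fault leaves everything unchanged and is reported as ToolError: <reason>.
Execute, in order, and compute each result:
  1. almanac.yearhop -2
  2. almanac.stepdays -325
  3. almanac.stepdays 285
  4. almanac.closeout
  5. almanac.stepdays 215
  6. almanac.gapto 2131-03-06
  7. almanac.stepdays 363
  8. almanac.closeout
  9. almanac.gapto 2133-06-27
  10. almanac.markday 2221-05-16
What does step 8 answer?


;; almanac.yearhop(n='-2') -> 2130-10-28
;; almanac.stepdays(n='-325') -> 2129-12-07
;; almanac.stepdays(n='285') -> 2130-09-18
;; almanac.closeout() -> 2130-09-30
;; almanac.stepdays(n='215') -> 2131-05-03
;; almanac.gapto(d='2131-03-06') -> -58
;; almanac.stepdays(n='363') -> 2132-04-30
;; almanac.closeout() -> 2132-04-30
;; almanac.gapto(d='2133-06-27') -> 423
;; almanac.markday(d='2221-05-16') -> 2221-05-16

Answer: 2132-04-30


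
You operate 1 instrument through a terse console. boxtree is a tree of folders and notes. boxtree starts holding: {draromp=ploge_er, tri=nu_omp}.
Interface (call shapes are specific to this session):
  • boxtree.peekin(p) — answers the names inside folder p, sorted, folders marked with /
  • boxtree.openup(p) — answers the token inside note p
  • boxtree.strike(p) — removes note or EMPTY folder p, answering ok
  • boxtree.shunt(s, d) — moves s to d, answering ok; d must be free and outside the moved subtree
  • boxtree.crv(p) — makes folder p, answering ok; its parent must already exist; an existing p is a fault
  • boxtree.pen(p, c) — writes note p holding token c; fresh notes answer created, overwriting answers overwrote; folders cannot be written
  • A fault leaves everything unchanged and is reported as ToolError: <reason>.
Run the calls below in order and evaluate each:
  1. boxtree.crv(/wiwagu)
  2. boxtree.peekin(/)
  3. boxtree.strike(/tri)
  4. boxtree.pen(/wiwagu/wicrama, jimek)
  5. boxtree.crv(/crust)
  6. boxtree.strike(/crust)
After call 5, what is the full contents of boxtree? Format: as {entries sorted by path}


% boxtree.crv p='/wiwagu'
= ok
% boxtree.peekin p='/'
= [draromp, tri, wiwagu/]
% boxtree.strike p='/tri'
= ok
% boxtree.pen p='/wiwagu/wicrama' c='jimek'
= created
% boxtree.crv p='/crust'
= ok
% boxtree.strike p='/crust'
= ok

Answer: {crust/, draromp=ploge_er, wiwagu/, wiwagu/wicrama=jimek}


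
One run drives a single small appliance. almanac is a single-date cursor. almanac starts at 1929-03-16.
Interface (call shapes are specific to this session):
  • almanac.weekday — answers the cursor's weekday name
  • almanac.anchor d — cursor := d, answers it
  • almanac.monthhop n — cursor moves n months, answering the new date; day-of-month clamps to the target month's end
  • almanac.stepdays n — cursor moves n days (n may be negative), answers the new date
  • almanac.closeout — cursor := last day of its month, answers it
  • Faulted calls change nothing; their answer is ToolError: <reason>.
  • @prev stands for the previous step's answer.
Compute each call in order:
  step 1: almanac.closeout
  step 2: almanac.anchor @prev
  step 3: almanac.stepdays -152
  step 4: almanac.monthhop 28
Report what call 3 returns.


Answer: 1928-10-30

Derivation:
Now I run closeout(), and see 1929-03-31.
Using anchor on d: @prev: 1929-03-31.
I try stepdays on n: -152, and observe 1928-10-30.
Using monthhop on n: 28: 1931-02-28.


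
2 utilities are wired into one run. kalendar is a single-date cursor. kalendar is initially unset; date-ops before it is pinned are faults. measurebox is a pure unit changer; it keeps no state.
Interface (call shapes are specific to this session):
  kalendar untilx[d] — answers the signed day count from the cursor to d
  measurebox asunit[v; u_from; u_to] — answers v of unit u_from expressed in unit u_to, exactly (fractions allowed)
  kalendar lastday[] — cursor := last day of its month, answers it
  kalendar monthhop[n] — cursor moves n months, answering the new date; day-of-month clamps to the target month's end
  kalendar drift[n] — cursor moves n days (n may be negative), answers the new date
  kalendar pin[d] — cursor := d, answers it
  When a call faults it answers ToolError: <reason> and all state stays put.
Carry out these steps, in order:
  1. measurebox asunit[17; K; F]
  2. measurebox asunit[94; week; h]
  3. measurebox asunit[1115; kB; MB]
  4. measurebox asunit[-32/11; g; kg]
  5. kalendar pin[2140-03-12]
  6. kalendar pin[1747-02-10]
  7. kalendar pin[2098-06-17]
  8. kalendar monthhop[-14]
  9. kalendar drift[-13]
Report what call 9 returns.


→ measurebox asunit(v='17', u_from='K', u_to='F')
← -42907/100
→ measurebox asunit(v='94', u_from='week', u_to='h')
← 15792
→ measurebox asunit(v='1115', u_from='kB', u_to='MB')
← 223/200
→ measurebox asunit(v='-32/11', u_from='g', u_to='kg')
← -4/1375
→ kalendar pin(d='2140-03-12')
← 2140-03-12
→ kalendar pin(d='1747-02-10')
← 1747-02-10
→ kalendar pin(d='2098-06-17')
← 2098-06-17
→ kalendar monthhop(n='-14')
← 2097-04-17
→ kalendar drift(n='-13')
← 2097-04-04

Answer: 2097-04-04


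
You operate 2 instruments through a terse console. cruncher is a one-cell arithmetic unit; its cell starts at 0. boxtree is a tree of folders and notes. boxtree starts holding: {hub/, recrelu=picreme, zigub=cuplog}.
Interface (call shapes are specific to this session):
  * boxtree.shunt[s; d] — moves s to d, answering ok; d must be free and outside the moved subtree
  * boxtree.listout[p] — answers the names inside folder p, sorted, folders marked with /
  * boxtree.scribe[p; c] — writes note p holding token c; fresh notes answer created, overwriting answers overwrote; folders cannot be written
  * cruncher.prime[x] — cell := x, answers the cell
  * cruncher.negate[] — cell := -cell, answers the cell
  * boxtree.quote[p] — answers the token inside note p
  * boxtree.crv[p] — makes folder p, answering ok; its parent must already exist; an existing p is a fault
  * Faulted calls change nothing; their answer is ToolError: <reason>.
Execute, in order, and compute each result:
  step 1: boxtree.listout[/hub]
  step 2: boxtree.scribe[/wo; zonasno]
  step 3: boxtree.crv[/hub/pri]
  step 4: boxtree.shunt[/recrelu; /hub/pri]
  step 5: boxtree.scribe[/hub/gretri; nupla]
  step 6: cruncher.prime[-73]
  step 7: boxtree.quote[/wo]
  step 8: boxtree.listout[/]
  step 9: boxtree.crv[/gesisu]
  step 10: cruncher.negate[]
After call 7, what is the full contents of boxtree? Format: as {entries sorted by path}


I invoke boxtree.listout on /hub, and get [].
I try boxtree.scribe on /wo, zonasno, giving created.
I call boxtree.crv on /hub/pri, and observe ok.
Next I call boxtree.shunt on /recrelu, /hub/pri, and get ToolError: exists.
I call boxtree.scribe on /hub/gretri, nupla: created.
Invoking cruncher.prime on -73, yielding -73.
I call boxtree.quote on /wo: zonasno.
I use boxtree.listout on /, and get [hub/, recrelu, wo, zigub].
I use boxtree.crv on /gesisu, → ok.
Invoking cruncher.negate, yielding 73.

Answer: {hub/, hub/gretri=nupla, hub/pri/, recrelu=picreme, wo=zonasno, zigub=cuplog}


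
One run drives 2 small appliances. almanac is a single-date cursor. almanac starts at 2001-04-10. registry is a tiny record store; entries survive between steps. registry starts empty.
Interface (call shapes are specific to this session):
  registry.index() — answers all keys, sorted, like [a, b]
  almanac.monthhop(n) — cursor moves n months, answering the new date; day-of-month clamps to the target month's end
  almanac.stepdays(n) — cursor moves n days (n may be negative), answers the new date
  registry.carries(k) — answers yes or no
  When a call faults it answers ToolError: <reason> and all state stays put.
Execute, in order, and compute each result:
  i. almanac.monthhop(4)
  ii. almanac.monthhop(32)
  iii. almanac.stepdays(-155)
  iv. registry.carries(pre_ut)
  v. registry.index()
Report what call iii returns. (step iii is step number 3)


! 1. monthhop(n=4) -> 2001-08-10
! 2. monthhop(n=32) -> 2004-04-10
! 3. stepdays(n=-155) -> 2003-11-07
! 4. carries(k=pre_ut) -> no
! 5. index() -> []

Answer: 2003-11-07


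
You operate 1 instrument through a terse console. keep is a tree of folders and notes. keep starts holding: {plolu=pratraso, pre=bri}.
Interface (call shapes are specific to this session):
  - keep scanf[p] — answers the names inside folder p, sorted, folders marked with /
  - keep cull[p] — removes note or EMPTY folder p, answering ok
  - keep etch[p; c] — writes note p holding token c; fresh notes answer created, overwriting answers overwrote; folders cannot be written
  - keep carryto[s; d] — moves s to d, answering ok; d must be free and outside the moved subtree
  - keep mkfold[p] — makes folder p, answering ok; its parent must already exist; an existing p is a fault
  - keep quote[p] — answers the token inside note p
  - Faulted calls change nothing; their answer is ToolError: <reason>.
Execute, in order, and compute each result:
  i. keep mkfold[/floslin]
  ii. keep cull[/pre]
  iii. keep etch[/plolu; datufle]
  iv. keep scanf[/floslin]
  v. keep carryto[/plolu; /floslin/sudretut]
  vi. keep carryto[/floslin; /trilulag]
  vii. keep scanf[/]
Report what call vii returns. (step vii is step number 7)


;; keep mkfold(p: /floslin) ~> ok
;; keep cull(p: /pre) ~> ok
;; keep etch(p: /plolu, c: datufle) ~> overwrote
;; keep scanf(p: /floslin) ~> []
;; keep carryto(s: /plolu, d: /floslin/sudretut) ~> ok
;; keep carryto(s: /floslin, d: /trilulag) ~> ok
;; keep scanf(p: /) ~> [trilulag/]

Answer: [trilulag/]


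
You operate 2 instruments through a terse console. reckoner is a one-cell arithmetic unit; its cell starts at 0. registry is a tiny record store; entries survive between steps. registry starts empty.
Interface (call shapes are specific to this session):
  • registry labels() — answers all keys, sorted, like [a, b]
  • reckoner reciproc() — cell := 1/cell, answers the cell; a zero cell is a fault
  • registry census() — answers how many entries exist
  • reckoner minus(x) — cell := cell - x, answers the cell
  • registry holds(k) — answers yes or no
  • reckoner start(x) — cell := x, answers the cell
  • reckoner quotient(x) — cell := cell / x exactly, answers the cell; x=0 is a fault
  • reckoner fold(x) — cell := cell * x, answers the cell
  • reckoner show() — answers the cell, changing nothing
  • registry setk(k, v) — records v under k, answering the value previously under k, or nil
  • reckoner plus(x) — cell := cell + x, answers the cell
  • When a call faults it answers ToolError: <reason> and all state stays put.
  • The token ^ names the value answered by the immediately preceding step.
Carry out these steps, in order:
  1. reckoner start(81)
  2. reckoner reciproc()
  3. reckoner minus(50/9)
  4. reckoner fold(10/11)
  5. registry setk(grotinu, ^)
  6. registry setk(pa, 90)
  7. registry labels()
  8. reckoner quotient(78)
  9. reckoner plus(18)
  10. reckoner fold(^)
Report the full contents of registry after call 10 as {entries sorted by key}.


// 1. reckoner start(x→81) == 81
// 2. reckoner reciproc() == 1/81
// 3. reckoner minus(x→50/9) == -449/81
// 4. reckoner fold(x→10/11) == -4490/891
// 5. registry setk(k→grotinu, v→^) == nil
// 6. registry setk(k→pa, v→90) == nil
// 7. registry labels() == [grotinu, pa]
// 8. reckoner quotient(x→78) == -2245/34749
// 9. reckoner plus(x→18) == 623237/34749
// 10. reckoner fold(x→^) == 388424358169/1207493001

Answer: {grotinu=-4490/891, pa=90}


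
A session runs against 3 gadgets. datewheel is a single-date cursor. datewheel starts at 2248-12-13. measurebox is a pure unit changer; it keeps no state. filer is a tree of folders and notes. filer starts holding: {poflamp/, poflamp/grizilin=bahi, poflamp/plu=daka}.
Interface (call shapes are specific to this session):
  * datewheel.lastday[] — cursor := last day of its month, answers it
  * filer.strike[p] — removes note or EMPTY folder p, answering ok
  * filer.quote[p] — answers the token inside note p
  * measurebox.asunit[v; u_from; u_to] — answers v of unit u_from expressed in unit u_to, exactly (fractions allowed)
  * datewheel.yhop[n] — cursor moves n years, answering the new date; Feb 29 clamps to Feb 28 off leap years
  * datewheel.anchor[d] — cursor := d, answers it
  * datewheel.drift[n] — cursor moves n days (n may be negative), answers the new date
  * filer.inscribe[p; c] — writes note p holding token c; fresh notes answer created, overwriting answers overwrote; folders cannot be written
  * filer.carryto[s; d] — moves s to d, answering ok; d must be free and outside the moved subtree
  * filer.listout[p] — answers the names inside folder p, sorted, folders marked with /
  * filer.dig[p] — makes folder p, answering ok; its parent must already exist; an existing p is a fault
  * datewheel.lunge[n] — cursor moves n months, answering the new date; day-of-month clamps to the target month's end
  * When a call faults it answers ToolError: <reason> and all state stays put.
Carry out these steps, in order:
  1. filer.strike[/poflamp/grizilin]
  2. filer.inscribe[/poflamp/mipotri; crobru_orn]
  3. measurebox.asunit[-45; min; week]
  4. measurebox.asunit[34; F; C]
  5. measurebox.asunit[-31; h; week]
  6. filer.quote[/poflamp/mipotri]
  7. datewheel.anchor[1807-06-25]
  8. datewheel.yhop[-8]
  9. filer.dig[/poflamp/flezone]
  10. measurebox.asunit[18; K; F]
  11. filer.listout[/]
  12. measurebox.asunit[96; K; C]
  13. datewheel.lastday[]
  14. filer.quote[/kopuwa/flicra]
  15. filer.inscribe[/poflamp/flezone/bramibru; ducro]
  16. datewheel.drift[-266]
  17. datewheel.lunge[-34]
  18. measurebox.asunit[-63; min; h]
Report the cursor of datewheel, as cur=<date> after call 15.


Answer: cur=1799-06-30

Derivation:
Then filer.strike on /poflamp/grizilin, and see ok.
Then filer.inscribe on /poflamp/mipotri, crobru_orn, and observe created.
Invoking measurebox.asunit on -45, min, week: -1/224.
I call measurebox.asunit on 34, F, C: 10/9.
I run measurebox.asunit on -31, h, week, and see -31/168.
I invoke filer.quote on /poflamp/mipotri, → crobru_orn.
Invoking datewheel.anchor on 1807-06-25, → 1807-06-25.
I call datewheel.yhop on -8, and get 1799-06-25.
Now I run filer.dig on /poflamp/flezone, → ok.
Calling measurebox.asunit on 18, K, F: -42727/100.
Next I call filer.listout on /, and observe [poflamp/].
I run measurebox.asunit on 96, K, C, which returns -3543/20.
Next I call datewheel.lastday(), and observe 1799-06-30.
Calling filer.quote on /kopuwa/flicra: ToolError: not found.
Next I call filer.inscribe on /poflamp/flezone/bramibru, ducro, which returns created.
Now I run datewheel.drift on -266, and get 1798-10-07.
I call datewheel.lunge on -34, and get 1795-12-07.
Next I call measurebox.asunit on -63, min, h, → -21/20.


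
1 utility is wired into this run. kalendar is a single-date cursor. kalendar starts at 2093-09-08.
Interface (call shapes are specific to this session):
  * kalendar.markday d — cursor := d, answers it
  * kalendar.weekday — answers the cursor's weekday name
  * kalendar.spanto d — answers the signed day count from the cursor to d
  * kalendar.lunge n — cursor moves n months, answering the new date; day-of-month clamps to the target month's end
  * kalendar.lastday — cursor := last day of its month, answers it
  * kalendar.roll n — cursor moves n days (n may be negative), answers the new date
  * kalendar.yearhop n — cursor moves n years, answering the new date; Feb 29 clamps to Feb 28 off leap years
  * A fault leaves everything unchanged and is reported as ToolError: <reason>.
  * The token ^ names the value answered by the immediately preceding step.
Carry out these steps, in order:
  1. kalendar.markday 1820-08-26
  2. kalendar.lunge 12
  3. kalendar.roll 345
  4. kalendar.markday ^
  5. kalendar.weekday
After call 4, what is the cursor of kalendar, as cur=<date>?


Answer: cur=1822-08-06

Derivation:
$ kalendar.markday d='1820-08-26'
:: 1820-08-26
$ kalendar.lunge n='12'
:: 1821-08-26
$ kalendar.roll n='345'
:: 1822-08-06
$ kalendar.markday d='^'
:: 1822-08-06
$ kalendar.weekday
:: Tuesday


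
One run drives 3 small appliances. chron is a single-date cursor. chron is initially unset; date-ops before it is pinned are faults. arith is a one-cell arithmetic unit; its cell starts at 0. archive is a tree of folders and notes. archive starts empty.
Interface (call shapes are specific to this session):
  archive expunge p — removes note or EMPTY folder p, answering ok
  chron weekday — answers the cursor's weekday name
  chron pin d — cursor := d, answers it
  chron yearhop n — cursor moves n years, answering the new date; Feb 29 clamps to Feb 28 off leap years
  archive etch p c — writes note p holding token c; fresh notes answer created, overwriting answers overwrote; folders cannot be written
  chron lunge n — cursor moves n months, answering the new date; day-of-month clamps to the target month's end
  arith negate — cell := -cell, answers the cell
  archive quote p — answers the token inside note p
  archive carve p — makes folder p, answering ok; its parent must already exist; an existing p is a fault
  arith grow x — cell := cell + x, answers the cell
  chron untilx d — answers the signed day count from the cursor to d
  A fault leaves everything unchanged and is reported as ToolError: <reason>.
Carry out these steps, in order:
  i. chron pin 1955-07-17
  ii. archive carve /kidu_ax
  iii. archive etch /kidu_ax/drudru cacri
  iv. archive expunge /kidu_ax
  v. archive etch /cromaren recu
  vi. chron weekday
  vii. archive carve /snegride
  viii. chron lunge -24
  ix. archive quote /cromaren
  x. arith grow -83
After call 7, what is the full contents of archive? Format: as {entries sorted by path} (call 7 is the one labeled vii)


Using chron pin(d→1955-07-17), → 1955-07-17.
Next I call archive carve(p→/kidu_ax), giving ok.
Now I run archive etch(p→/kidu_ax/drudru, c→cacri), which returns created.
Now I run archive expunge(p→/kidu_ax), and get ToolError: not empty.
Now I run archive etch(p→/cromaren, c→recu), which returns created.
I call chron weekday, and see Sunday.
I call archive carve(p→/snegride), and observe ok.
Invoking chron lunge(n→-24), and see 1953-07-17.
I use archive quote(p→/cromaren), and get recu.
Then arith grow(x→-83), and see -83.

Answer: {cromaren=recu, kidu_ax/, kidu_ax/drudru=cacri, snegride/}


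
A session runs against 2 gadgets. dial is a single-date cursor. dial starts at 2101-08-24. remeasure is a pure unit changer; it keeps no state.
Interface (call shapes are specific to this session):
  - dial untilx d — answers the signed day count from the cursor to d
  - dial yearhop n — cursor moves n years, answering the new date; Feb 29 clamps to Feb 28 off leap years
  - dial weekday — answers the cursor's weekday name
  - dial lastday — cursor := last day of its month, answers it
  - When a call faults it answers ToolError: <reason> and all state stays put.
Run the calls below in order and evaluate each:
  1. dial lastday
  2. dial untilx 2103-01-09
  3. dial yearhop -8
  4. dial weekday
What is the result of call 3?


>> dial lastday()
<< 2101-08-31
>> dial untilx(d: 2103-01-09)
<< 496
>> dial yearhop(n: -8)
<< 2093-08-31
>> dial weekday()
<< Monday

Answer: 2093-08-31


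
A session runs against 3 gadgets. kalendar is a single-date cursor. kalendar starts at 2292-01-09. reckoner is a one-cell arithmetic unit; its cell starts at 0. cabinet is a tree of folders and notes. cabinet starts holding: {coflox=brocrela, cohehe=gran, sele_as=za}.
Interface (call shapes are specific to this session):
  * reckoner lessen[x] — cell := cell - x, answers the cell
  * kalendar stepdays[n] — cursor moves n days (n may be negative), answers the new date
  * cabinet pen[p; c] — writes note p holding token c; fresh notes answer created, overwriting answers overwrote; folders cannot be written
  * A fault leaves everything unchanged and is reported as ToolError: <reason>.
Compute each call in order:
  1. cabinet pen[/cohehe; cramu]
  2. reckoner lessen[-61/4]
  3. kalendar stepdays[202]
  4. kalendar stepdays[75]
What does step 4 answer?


Answer: 2292-10-12

Derivation:
# cabinet pen(p: /cohehe, c: cramu) == overwrote
# reckoner lessen(x: -61/4) == 61/4
# kalendar stepdays(n: 202) == 2292-07-29
# kalendar stepdays(n: 75) == 2292-10-12
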